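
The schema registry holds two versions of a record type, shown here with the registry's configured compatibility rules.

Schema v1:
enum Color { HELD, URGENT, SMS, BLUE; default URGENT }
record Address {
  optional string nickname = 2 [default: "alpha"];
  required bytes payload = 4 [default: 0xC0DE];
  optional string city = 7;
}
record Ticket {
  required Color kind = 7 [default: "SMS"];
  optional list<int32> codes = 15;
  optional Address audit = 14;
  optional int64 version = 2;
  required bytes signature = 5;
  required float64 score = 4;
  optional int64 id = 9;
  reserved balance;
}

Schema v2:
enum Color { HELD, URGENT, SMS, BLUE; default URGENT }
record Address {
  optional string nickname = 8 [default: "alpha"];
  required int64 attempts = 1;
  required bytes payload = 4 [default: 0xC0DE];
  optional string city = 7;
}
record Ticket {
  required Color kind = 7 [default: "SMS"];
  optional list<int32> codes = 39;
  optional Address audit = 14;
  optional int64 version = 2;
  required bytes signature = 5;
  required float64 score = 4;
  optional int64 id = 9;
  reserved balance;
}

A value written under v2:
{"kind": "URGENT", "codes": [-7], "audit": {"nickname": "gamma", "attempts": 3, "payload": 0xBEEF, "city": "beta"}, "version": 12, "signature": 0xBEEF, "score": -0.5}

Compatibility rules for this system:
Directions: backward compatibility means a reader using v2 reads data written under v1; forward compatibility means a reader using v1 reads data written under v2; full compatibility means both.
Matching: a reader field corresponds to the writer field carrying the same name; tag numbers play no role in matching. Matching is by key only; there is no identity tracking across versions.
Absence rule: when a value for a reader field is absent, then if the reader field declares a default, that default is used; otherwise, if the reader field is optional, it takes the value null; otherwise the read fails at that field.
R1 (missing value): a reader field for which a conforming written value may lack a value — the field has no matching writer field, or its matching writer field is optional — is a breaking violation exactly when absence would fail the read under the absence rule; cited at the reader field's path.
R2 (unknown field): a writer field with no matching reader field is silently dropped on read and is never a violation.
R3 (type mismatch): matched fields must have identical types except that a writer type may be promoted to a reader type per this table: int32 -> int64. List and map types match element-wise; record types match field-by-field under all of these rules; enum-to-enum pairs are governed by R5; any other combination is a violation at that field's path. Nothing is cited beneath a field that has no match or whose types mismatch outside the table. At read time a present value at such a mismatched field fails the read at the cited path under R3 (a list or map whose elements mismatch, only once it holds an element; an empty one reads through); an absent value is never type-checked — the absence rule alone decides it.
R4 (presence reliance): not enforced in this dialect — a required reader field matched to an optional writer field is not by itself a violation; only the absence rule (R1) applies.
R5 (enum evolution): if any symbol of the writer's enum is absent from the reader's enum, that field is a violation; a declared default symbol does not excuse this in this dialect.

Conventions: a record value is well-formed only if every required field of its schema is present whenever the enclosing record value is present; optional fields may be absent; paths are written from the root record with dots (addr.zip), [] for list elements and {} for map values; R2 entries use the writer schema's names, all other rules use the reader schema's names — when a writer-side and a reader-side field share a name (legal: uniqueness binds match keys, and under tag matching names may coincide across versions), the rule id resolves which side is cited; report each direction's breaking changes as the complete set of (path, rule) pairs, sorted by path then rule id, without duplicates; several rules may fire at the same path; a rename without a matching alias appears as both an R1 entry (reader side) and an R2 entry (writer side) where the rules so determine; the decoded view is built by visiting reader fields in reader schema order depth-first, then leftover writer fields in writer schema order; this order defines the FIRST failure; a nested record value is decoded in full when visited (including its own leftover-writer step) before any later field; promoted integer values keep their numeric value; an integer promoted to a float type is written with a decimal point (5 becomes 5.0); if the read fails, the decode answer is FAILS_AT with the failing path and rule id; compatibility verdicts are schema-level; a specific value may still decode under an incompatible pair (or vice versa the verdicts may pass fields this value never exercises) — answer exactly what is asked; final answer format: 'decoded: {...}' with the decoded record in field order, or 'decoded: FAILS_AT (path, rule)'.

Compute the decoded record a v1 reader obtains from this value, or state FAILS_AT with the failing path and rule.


the writer's type comes first in each Ticket pair
decoding the Ticket value with the v1 reader:
  kind := "URGENT"
  codes := [-7]
  audit.nickname := "gamma"
  audit.payload := 0xBEEF
  audit.city := "beta"
  writer audit.attempts: unmatched, discarded
  version := 12
  signature := 0xBEEF
  score := -0.5
  id := null (not supplied -> null)
  => decoded: {"kind": "URGENT", "codes": [-7], "audit": {"nickname": "gamma", "payload": 0xBEEF, "city": "beta"}, "version": 12, "signature": 0xBEEF, "score": -0.5, "id": null}
checking off the Ticket differences that do not matter here:
  field codes in record Ticket: tag 15 changed to 39 -> inert under this dialect — no rule fires on Ticket and the result does not move
  added field attempts to record Address: required int64, tag 1 (in v2 it sits immediately before payload) -> a verdict-level change on Ticket — the shown value reads the same
  field nickname in record Address: tag 2 changed to 8 -> inert under this dialect — no rule fires on Ticket and the result does not move

decoded: {"kind": "URGENT", "codes": [-7], "audit": {"nickname": "gamma", "payload": 0xBEEF, "city": "beta"}, "version": 12, "signature": 0xBEEF, "score": -0.5, "id": null}


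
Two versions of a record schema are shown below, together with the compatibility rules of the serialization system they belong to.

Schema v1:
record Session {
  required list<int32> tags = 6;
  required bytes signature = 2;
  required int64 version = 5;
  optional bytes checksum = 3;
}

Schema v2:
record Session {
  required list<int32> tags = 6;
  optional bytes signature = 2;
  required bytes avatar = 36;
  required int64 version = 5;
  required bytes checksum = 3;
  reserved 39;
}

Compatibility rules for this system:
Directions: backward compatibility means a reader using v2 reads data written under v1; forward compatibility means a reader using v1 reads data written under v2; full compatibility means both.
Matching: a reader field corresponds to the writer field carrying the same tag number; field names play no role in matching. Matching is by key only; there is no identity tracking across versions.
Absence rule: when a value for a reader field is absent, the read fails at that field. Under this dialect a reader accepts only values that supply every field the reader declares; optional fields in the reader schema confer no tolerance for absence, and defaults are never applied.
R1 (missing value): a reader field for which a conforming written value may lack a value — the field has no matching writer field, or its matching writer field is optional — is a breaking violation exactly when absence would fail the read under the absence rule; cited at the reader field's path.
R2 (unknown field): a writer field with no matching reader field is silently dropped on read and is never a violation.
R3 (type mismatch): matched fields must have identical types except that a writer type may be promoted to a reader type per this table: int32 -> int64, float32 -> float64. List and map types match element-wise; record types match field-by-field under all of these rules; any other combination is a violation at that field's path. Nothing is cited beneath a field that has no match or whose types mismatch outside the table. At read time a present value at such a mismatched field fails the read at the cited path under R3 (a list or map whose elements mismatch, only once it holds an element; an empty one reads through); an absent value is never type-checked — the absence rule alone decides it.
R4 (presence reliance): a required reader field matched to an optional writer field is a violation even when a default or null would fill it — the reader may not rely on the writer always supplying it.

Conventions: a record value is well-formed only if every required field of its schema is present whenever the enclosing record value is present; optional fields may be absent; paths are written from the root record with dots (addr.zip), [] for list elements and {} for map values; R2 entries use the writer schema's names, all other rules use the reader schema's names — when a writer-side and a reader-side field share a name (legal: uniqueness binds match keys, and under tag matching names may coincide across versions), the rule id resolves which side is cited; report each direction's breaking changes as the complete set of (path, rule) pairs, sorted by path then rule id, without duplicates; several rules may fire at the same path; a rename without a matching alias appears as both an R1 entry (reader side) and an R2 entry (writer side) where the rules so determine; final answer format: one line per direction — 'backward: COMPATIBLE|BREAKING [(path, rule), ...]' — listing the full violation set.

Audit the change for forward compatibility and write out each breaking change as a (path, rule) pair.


in Session below, arrows point writer -> reader
forward analysis of Session with v1 as reader and v2 as writer:
  tags <- tags (list<int32> -> list<int32>, writer required)
  signature <- signature (bytes -> bytes, writer optional)
  version <- version (int64 -> int64, writer required)
  checksum <- checksum (bytes -> bytes, writer required)
  writer field avatar has no reader counterpart
  rule R1 violated at signature
  rule R4 violated at signature
  => 2 violation(s): forward is BREAKING for Session
ruling out the remaining Session differences:
  added field avatar to record Session: required bytes, tag 36 (in v2 it sits immediately before version) -> fires only in the backward direction of Session, which is not asked here

forward: BREAKING [(signature, R1), (signature, R4)]


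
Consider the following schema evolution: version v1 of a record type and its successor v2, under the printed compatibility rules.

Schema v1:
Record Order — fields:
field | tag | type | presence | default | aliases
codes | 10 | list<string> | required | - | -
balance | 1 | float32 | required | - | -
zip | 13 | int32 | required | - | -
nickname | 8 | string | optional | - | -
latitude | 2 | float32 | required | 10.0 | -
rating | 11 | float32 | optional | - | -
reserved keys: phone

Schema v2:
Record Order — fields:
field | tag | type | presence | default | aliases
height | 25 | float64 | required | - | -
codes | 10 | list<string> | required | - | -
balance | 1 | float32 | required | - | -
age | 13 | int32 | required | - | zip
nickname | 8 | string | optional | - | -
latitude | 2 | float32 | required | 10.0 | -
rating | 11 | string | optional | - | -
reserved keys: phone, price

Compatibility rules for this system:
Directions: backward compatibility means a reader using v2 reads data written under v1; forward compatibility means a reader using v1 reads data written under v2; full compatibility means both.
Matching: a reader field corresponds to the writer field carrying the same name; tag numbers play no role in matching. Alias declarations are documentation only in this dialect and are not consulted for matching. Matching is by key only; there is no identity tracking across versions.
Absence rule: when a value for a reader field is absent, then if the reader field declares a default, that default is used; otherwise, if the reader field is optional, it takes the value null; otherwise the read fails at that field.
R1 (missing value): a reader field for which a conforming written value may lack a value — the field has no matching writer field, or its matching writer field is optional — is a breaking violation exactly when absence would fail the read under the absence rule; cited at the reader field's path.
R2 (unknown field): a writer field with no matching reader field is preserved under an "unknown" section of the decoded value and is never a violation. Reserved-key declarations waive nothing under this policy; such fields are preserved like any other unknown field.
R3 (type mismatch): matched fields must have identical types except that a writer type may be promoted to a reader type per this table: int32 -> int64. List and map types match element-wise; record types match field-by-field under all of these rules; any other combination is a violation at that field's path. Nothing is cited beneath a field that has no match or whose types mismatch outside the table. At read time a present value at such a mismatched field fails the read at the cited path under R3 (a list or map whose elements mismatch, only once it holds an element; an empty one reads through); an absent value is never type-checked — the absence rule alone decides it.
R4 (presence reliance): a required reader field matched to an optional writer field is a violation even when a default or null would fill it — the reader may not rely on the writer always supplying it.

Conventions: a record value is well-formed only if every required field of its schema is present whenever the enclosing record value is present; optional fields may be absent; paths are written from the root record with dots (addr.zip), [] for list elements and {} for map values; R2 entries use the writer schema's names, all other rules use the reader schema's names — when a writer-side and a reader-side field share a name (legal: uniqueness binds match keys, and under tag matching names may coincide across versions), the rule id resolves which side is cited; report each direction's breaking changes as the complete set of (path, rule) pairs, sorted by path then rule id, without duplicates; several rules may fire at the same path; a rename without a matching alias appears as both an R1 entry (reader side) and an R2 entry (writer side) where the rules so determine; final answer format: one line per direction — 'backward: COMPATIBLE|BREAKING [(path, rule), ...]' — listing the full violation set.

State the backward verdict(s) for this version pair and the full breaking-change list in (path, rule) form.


backward: BREAKING [(age, R1), (height, R1), (rating, R3)]

in Order below, arrows point writer -> reader
backward on Order — v2 reading data written by v1:
  height: no writer-side match
  writer required, list<string> -> list<string>: reader codes maps from writer codes
  writer required, float32 -> float32: reader balance maps from writer balance
  age: no writer-side match
  writer optional, string -> string: reader nickname maps from writer nickname
  writer required, float32 -> float32: reader latitude maps from writer latitude
  writer optional, float32 -> string: reader rating maps from writer rating
  writer field zip has no reader counterpart
  breaking: (age, R1)
  breaking: (height, R1)
  breaking: (rating, R3)
  backward on Order therefore BREAKING (3)


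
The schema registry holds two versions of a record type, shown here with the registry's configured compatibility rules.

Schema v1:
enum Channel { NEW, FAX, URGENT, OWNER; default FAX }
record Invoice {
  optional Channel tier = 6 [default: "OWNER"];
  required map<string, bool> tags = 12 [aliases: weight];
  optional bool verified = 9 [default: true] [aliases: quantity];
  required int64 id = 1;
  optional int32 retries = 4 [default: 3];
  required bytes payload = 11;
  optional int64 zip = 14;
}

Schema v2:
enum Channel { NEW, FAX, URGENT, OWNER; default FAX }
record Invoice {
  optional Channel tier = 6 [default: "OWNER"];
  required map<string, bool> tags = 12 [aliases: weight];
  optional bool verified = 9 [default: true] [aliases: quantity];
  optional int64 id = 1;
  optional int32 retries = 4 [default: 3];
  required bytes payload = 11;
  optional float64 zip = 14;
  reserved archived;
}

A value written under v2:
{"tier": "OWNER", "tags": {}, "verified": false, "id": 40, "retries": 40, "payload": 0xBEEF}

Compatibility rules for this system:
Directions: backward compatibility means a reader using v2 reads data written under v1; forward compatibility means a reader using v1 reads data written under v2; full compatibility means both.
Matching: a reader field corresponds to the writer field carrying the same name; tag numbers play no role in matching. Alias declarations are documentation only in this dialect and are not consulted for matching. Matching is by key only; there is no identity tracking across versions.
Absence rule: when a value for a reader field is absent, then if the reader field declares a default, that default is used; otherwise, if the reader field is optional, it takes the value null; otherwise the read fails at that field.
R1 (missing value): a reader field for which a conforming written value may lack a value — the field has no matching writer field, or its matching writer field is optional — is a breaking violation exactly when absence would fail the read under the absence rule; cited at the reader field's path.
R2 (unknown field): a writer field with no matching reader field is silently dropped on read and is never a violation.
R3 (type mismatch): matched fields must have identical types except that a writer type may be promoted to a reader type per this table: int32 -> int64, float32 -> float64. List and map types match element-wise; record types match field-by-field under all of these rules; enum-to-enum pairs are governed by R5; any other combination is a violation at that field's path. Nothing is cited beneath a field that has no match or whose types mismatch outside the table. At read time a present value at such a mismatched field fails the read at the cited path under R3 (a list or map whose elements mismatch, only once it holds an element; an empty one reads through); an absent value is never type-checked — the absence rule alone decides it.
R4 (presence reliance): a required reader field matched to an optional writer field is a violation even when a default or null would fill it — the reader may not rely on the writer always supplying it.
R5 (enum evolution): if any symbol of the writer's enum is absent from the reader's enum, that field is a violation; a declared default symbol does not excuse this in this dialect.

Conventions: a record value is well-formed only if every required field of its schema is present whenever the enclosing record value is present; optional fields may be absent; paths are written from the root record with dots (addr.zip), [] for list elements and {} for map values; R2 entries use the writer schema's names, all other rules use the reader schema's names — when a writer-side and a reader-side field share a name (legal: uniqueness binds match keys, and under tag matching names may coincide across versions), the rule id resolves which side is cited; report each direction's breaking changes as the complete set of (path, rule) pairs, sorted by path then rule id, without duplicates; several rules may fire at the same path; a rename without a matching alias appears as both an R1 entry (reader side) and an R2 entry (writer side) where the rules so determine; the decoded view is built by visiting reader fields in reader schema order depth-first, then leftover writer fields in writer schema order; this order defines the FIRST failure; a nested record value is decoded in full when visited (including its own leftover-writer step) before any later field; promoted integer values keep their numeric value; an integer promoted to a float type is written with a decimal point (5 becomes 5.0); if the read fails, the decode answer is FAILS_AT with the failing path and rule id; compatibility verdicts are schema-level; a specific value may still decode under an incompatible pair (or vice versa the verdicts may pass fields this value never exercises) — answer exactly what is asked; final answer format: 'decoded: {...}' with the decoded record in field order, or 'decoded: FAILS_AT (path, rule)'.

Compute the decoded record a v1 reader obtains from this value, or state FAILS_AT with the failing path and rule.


arrows below run writer -> reader for Invoice
decode (reader v1):
  tier := "OWNER"
  tags := {}
  verified := false
  id := 40
  retries := 40
  payload := 0xBEEF
  zip := null (missing; optional => null)
  => decoded: {"tier": "OWNER", "tags": {}, "verified": false, "id": 40, "retries": 40, "payload": 0xBEEF, "zip": null}
remaining Invoice differences; none change what is asked:
  field id in record Invoice: required changed to optional -> changes Invoice's schema-level verdicts only — the decode of this value is the same
  field zip in record Invoice: type int64 changed to float64 -> changes Invoice's schema-level verdicts only — the decode of this value is the same

decoded: {"tier": "OWNER", "tags": {}, "verified": false, "id": 40, "retries": 40, "payload": 0xBEEF, "zip": null}


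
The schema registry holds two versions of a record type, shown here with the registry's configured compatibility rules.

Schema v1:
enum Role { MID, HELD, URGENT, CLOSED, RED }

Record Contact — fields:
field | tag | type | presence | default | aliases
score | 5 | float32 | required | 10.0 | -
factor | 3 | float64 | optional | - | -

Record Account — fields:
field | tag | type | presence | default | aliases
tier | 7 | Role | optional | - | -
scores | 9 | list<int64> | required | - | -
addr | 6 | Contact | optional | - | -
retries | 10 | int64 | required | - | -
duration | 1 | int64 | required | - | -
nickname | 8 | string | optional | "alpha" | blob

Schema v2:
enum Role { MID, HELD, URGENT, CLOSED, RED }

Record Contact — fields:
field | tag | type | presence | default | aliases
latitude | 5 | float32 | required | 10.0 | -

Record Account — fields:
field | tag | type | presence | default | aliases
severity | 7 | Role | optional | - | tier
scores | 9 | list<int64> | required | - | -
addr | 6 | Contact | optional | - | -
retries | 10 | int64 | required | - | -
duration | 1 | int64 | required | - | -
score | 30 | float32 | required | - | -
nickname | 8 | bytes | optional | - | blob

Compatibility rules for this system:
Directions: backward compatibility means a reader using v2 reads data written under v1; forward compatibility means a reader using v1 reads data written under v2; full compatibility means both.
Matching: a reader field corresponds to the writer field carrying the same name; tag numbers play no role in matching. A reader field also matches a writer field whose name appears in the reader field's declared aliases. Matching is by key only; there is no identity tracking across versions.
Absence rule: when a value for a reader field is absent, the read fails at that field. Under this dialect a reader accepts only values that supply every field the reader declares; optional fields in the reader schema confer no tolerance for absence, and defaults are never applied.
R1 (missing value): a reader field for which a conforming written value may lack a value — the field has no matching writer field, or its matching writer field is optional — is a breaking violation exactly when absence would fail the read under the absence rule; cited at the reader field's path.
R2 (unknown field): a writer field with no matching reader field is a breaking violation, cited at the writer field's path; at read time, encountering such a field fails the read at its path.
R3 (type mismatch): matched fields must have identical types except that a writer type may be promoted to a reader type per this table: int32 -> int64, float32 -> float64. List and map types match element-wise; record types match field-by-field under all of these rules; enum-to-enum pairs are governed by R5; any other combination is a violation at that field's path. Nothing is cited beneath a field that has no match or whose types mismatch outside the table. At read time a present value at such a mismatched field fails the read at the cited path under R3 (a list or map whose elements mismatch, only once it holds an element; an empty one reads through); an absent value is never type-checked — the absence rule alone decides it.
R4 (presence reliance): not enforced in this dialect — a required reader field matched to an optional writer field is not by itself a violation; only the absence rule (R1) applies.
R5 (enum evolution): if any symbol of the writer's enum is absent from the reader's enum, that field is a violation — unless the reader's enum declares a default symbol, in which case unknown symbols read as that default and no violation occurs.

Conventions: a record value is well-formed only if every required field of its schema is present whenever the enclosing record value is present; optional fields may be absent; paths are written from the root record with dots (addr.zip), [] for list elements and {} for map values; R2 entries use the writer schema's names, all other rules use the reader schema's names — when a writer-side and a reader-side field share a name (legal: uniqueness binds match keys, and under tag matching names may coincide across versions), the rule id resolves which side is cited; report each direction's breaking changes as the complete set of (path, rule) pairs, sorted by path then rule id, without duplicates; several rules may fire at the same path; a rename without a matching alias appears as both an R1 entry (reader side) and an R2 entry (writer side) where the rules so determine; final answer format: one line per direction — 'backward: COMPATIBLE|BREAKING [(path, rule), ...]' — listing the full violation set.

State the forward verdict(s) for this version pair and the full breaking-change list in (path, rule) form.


in Account below, arrows point writer -> reader
forward pass over Account, reader schema v1, writer schema v2:
  tier: no writer-side match
  scores: list<int64> -> list<int64>, writer required; from scores
  addr: Contact -> Contact, writer optional; from addr
  retries: int64 -> int64, writer required; from retries
  duration: int64 -> int64, writer required; from duration
  nickname: bytes -> string, writer optional; from nickname
  leftover writer field: severity
  leftover writer field: score
  addr.score: no writer-side match
  addr.factor: no writer-side match
  leftover writer field: addr.latitude
  breaking: (addr, R1)
  breaking: (addr.factor, R1)
  breaking: (addr.latitude, R2)
  breaking: (addr.score, R1)
  breaking: (nickname, R1)
  breaking: (nickname, R3)
  breaking: (score, R2)
  breaking: (severity, R2)
  breaking: (tier, R1)
  => forward: BREAKING (9)
the other Account changes do not affect what is asked:
  removed field factor from record Contact -> affects backward compatibility only, which is not asked

forward: BREAKING [(addr, R1), (addr.factor, R1), (addr.latitude, R2), (addr.score, R1), (nickname, R1), (nickname, R3), (score, R2), (severity, R2), (tier, R1)]


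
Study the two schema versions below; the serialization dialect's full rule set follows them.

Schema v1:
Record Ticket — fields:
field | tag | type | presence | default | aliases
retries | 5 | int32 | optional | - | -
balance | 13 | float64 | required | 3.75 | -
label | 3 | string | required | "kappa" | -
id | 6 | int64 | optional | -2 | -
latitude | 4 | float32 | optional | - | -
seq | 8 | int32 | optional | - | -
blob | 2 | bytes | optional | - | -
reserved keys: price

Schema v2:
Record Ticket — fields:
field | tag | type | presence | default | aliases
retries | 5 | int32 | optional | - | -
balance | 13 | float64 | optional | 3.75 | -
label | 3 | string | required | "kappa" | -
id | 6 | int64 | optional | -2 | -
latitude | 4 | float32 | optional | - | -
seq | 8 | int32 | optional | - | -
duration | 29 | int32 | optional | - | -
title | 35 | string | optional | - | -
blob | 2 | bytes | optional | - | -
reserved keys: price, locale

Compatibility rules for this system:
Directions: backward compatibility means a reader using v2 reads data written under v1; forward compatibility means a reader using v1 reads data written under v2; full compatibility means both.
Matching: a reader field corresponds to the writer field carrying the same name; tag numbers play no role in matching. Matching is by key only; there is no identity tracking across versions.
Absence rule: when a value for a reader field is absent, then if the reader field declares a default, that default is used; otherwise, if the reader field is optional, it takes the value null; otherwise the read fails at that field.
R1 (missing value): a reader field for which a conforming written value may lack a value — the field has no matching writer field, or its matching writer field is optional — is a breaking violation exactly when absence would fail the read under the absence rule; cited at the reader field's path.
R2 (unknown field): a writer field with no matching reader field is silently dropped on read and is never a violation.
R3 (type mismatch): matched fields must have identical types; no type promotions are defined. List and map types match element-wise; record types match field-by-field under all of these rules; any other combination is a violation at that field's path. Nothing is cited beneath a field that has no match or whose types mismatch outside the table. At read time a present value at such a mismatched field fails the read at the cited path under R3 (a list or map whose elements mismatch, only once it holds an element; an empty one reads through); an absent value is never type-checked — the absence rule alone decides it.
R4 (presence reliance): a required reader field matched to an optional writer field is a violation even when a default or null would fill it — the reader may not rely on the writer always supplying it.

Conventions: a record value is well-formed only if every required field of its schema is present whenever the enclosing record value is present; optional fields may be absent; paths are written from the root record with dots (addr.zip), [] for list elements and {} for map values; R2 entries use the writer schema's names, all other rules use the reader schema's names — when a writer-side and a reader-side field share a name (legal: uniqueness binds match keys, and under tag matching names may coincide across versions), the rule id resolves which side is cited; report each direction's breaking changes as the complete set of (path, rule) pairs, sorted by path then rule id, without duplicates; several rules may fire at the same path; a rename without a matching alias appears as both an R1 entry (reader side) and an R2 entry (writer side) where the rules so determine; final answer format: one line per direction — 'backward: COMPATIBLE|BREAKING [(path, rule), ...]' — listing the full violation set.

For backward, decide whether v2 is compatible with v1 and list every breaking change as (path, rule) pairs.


in Ticket below, arrows point writer -> reader
checking backward for Ticket: reader v2 against writer v1:
  int32 -> int32, writer optional: retries aligns to retries
  float64 -> float64, writer required: balance aligns to balance
  string -> string, writer required: label aligns to label
  int64 -> int64, writer optional: id aligns to id
  float32 -> float32, writer optional: latitude aligns to latitude
  int32 -> int32, writer optional: seq aligns to seq
  duration: no writer match
  title: no writer match
  bytes -> bytes, writer optional: blob aligns to blob
  => backward: COMPATIBLE
the rest of the Ticket diff is inert for this question:
  field balance in record Ticket: required changed to optional -> its effect on Ticket is confined to the forward direction, not asked
  added field title to record Ticket: optional string, tag 35 (in v2 it sits immediately before blob) -> triggers nothing under Ticket's printed rules — same verdict
  added field duration to record Ticket: optional int32, tag 29 (in v2 it sits immediately before blob) -> triggers nothing under Ticket's printed rules — same verdict

backward: COMPATIBLE []


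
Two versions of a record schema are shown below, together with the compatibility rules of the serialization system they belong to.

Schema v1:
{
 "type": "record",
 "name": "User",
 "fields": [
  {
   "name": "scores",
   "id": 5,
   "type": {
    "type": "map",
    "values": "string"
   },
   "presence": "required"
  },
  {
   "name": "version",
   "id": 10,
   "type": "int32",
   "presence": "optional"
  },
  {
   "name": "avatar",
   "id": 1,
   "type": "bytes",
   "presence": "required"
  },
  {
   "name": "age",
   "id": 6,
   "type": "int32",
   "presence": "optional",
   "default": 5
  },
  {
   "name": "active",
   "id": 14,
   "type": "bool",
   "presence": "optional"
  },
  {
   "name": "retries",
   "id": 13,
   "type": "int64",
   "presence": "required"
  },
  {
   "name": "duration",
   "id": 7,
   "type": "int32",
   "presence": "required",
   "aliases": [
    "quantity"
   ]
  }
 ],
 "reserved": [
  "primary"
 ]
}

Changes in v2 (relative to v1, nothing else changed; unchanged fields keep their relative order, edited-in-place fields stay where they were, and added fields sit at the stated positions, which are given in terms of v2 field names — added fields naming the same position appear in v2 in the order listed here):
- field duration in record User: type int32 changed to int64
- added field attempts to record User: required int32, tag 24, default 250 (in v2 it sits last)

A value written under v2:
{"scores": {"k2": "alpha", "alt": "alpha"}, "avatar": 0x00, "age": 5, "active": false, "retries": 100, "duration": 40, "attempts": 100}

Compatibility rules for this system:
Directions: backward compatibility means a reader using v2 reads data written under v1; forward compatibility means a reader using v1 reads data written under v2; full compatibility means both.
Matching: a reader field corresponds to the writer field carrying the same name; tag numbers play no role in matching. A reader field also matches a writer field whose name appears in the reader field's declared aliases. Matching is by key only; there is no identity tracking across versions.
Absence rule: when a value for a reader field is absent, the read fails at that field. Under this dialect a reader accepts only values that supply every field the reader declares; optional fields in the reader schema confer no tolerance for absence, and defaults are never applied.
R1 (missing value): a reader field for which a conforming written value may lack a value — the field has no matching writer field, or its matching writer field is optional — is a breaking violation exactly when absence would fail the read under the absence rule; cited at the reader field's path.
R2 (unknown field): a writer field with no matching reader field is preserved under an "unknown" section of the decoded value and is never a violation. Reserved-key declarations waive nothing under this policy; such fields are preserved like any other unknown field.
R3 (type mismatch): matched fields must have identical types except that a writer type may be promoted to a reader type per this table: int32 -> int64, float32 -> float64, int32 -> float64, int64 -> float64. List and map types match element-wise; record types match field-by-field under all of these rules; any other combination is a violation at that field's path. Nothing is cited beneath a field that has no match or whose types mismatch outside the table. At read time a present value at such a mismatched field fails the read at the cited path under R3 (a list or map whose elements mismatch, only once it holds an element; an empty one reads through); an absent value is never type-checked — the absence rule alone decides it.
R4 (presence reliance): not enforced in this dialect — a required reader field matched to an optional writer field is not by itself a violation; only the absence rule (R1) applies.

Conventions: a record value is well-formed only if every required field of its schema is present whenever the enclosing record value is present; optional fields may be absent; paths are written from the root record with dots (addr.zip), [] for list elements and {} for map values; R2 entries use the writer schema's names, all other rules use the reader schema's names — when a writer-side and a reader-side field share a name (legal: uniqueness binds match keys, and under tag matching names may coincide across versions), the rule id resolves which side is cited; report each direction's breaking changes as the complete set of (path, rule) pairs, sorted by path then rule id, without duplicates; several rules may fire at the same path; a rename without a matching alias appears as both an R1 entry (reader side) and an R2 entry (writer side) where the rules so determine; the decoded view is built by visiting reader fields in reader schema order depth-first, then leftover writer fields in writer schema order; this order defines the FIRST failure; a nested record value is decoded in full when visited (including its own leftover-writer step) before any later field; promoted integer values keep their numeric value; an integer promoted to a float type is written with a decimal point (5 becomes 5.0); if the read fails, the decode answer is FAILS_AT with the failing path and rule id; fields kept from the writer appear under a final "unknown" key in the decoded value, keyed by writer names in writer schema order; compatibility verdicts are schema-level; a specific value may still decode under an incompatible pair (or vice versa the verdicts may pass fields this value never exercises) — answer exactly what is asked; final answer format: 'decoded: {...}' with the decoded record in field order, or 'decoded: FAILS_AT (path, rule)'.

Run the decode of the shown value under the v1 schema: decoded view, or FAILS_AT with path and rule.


decoded: FAILS_AT (version, R1)

in User below, arrows point writer -> reader
migrating the User value to v1:
  scores := {"k2": "alpha", "alt": "alpha"}
  read fails at version under R1 (no fill)
  => FAILS_AT (version, R1)
remaining User differences; none change what is asked:
  field duration in record User: type int32 changed to int64 -> a verdict-level change on User — the shown value reads the same
  added field attempts to record User: required int32, tag 24, default 250 (in v2 it sits last) -> a verdict-level change on User — the shown value reads the same


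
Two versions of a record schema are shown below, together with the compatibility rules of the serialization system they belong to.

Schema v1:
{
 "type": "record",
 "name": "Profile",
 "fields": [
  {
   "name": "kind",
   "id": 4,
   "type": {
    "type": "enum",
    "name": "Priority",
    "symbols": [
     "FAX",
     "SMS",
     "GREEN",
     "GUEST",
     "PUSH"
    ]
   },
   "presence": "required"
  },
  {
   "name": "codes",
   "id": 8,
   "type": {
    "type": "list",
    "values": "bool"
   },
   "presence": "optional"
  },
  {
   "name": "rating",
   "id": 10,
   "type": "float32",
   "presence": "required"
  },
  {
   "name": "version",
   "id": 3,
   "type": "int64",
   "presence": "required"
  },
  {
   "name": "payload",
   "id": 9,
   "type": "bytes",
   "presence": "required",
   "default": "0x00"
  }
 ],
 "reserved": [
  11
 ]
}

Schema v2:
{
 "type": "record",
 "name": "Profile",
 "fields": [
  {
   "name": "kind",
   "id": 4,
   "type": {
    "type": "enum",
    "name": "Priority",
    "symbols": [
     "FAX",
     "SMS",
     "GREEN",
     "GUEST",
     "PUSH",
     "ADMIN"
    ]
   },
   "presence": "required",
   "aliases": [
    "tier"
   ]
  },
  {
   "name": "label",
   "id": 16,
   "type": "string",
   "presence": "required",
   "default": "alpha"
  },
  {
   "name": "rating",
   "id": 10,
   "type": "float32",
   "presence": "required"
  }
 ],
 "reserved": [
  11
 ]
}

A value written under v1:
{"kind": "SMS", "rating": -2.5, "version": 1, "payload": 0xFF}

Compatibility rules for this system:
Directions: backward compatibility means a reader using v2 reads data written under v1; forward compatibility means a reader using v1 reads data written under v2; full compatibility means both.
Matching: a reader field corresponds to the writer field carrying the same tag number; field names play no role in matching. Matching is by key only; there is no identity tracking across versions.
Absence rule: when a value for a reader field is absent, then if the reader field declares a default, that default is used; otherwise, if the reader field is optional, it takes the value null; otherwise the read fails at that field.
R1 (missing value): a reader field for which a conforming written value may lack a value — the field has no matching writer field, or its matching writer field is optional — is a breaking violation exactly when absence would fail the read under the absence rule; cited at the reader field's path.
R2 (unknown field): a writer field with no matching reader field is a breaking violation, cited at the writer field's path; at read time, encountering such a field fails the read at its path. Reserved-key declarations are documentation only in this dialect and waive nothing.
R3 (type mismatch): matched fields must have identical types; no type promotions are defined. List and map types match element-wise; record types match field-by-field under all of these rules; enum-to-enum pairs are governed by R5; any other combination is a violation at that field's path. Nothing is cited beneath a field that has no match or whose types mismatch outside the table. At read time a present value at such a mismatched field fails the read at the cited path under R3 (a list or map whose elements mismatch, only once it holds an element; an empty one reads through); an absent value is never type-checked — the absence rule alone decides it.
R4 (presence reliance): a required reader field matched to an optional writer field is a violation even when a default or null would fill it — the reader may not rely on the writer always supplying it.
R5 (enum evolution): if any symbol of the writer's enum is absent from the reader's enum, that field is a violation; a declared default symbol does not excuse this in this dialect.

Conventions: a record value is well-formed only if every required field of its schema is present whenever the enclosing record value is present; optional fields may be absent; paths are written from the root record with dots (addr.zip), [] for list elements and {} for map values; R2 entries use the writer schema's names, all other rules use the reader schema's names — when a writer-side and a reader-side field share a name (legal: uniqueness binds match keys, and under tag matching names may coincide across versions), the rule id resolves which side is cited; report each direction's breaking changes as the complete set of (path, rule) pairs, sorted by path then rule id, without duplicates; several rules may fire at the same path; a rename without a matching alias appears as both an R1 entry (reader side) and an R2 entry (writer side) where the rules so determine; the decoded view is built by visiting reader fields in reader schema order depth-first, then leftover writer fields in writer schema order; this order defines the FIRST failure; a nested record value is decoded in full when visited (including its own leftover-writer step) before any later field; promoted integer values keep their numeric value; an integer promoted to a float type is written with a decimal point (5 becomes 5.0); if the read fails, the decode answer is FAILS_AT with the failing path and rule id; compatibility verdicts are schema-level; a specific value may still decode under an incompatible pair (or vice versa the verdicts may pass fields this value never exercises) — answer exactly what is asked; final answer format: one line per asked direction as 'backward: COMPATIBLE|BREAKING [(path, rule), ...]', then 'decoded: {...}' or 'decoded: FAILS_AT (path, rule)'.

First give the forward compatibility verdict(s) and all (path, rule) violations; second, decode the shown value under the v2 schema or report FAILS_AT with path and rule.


arrows below run writer -> reader for Profile
forward on Profile — v1 reading data written by v2:
  kind: Priority -> Priority, writer required; from kind
  codes has no writer counterpart
  rating: float32 -> float32, writer required; from rating
  version has no writer counterpart
  payload has no writer counterpart
  leftover writer field: label
  R5 fires at kind
  R2 fires at label
  R1 fires at version
  => forward verdict for Profile: BREAKING, 3 violation(s)
decoding the Profile value with the v2 reader:
  kind := "SMS"
  label := "alpha" (absent -> default)
  rating := -2.5
  read fails at version under R2 (unknown field)
  => FAILS_AT (version, R2)
the rest of the Profile diff is inert for this question:
  removed field codes from record Profile -> affects backward compatibility only, which is not asked
  removed field payload from record Profile -> affects backward compatibility only, which is not asked

forward: BREAKING [(kind, R5), (label, R2), (version, R1)]; decoded: FAILS_AT (version, R2)
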